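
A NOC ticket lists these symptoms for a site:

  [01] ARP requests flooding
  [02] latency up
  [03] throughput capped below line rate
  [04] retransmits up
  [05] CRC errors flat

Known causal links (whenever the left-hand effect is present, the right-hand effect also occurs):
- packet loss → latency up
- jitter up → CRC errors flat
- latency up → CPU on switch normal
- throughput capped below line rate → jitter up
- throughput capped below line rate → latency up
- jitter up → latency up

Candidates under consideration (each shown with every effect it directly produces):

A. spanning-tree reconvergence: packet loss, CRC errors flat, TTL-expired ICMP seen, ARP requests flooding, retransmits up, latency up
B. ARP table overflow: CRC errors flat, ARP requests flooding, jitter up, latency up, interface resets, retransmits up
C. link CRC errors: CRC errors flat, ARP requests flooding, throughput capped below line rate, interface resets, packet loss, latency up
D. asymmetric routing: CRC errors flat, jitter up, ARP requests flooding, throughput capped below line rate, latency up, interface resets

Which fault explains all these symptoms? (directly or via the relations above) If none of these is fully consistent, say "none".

none

Checking each candidate against the observations:
(A) spanning-tree reconvergence — ARP requests flooding yes; latency up yes; throughput capped below line rate NO; retransmits up yes; CRC errors flat yes
(B) ARP table overflow — ARP requests flooding yes; latency up yes; throughput capped below line rate NO; retransmits up yes; CRC errors flat yes
(C) link CRC errors — does not account for retransmits up
(D) asymmetric routing — ARP requests flooding yes; latency up yes; throughput capped below line rate yes; retransmits up NO; CRC errors flat yes
Every candidate fails on at least one observation.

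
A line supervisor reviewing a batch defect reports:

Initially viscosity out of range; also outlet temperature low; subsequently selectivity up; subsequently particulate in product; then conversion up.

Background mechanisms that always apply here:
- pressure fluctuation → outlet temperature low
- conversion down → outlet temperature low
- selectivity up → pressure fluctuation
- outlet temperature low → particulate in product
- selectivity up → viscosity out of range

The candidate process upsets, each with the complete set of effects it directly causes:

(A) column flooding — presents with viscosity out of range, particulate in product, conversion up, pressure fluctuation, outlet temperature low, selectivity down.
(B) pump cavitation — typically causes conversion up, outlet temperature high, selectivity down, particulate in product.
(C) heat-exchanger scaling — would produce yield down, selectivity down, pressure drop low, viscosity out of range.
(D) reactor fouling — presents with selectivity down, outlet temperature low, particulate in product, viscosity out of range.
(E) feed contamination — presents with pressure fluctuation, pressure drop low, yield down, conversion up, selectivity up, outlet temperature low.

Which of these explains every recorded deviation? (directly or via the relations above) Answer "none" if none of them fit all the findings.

Testing each hypothesis:
(A) column flooding — viscosity out of range yes; outlet temperature low yes; selectivity up NO; particulate in product yes; conversion up yes
(B) pump cavitation — viscosity out of range NO; outlet temperature low NO; selectivity up NO; particulate in product yes; conversion up yes
(C) heat-exchanger scaling — fails on outlet temperature low, selectivity up, particulate in product, conversion up (predicts selectivity down, not selectivity up)
(D) reactor fouling — fails on selectivity up, conversion up (predicts selectivity down, not selectivity up)
(E) feed contamination — accounts for every observation (viscosity out of range through selectivity up → viscosity out of range)
Only (E) is consistent with every observation.

E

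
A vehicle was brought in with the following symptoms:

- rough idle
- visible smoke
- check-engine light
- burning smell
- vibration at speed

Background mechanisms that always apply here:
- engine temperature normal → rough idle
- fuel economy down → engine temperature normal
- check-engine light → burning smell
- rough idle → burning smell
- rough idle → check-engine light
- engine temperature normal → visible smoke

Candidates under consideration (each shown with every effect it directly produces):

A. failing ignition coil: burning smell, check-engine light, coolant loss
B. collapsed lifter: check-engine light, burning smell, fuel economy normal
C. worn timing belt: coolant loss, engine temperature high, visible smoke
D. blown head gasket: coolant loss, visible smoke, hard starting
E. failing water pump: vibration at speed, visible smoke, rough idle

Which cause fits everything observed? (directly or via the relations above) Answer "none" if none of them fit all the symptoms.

E

For each candidate, compare predicted effects to what was observed:
(A) failing ignition coil — does not account for rough idle, visible smoke, vibration at speed
(B) collapsed lifter — does not account for rough idle, visible smoke, vibration at speed
(C) worn timing belt — rough idle ✗; visible smoke ✓; check-engine light ✗; burning smell ✗; vibration at speed ✗
(D) blown head gasket — does not account for rough idle, check-engine light, burning smell, vibration at speed
(E) failing water pump — rough idle ✓; visible smoke ✓; check-engine light ✓ (via rough idle → check-engine light); burning smell ✓ (via rough idle → burning smell); vibration at speed ✓
(E) alone accounts for all the evidence.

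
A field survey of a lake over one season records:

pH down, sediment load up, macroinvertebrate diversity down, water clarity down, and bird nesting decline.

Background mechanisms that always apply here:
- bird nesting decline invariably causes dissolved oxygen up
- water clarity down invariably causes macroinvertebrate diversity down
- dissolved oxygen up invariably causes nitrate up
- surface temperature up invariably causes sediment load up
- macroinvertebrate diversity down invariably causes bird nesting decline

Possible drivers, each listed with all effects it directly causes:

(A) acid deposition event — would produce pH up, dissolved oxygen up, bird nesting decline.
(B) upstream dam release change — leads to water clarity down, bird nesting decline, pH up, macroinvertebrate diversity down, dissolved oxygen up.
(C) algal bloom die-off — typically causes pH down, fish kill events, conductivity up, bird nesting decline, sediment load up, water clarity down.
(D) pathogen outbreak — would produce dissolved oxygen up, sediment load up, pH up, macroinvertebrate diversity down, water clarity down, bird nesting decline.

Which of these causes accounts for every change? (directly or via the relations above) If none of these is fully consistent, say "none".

Per-candidate check:
(A) acid deposition event — fails on pH down, sediment load up, macroinvertebrate diversity down, water clarity down (predicts pH up, not pH down)
(B) upstream dam release change — pH down ✗; sediment load up ✗; macroinvertebrate diversity down ✓; water clarity down ✓; bird nesting decline ✓
(C) algal bloom die-off — pH down ✓; sediment load up ✓; macroinvertebrate diversity down ✓ (through water clarity down → macroinvertebrate diversity down); water clarity down ✓; bird nesting decline ✓
(D) pathogen outbreak — pH down ✗; sediment load up ✓; macroinvertebrate diversity down ✓; water clarity down ✓; bird nesting decline ✓
(C) is the only candidate with no mismatches.

C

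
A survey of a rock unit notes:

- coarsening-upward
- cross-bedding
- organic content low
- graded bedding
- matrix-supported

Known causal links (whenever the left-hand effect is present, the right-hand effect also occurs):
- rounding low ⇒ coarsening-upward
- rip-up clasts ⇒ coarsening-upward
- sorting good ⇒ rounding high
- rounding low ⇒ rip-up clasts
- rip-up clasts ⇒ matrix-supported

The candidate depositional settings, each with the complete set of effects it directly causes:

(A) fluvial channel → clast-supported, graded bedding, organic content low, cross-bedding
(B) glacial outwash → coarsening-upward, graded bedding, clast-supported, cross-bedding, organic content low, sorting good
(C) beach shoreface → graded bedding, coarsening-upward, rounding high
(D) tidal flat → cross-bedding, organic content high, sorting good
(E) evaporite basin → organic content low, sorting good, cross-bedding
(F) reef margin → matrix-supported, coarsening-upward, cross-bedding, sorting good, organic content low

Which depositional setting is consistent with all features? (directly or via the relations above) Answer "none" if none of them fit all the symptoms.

Per-candidate check:
(A) fluvial channel — fails on coarsening-upward, matrix-supported (predicts clast-supported, not matrix-supported)
(B) glacial outwash — fails on matrix-supported (predicts clast-supported, not matrix-supported)
(C) beach shoreface — coarsening-upward match; cross-bedding miss; organic content low miss; graded bedding match; matrix-supported miss
(D) tidal flat — coarsening-upward miss; cross-bedding match; organic content low miss; graded bedding miss; matrix-supported miss
(E) evaporite basin — coarsening-upward miss; cross-bedding match; organic content low match; graded bedding miss; matrix-supported miss
(F) reef margin — does not account for graded bedding
No candidate is consistent with all observations.

none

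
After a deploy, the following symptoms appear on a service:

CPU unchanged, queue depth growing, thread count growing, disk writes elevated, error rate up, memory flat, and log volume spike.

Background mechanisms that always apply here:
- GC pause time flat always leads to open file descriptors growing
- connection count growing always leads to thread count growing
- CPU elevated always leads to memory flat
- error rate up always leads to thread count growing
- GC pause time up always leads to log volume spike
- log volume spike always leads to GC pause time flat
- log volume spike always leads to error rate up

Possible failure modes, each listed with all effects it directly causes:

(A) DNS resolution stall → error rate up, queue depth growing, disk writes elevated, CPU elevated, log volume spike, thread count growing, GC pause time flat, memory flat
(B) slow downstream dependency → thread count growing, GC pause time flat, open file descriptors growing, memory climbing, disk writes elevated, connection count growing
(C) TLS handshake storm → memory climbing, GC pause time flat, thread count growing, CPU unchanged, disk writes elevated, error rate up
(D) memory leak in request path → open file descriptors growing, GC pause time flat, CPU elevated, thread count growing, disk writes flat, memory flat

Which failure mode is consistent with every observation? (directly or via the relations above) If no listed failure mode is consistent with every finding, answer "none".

Testing each hypothesis:
(A) DNS resolution stall — CPU unchanged -; queue depth growing +; thread count growing +; disk writes elevated +; error rate up +; memory flat +; log volume spike +
(B) slow downstream dependency — CPU unchanged -; queue depth growing -; thread count growing +; disk writes elevated +; error rate up -; memory flat -; log volume spike -
(C) TLS handshake storm — CPU unchanged +; queue depth growing -; thread count growing +; disk writes elevated +; error rate up +; memory flat -; log volume spike -
(D) memory leak in request path — fails on CPU unchanged, queue depth growing, disk writes elevated, error rate up, log volume spike (predicts CPU elevated, not CPU unchanged; predicts disk writes flat, not disk writes elevated)
No candidate is consistent with all observations.

none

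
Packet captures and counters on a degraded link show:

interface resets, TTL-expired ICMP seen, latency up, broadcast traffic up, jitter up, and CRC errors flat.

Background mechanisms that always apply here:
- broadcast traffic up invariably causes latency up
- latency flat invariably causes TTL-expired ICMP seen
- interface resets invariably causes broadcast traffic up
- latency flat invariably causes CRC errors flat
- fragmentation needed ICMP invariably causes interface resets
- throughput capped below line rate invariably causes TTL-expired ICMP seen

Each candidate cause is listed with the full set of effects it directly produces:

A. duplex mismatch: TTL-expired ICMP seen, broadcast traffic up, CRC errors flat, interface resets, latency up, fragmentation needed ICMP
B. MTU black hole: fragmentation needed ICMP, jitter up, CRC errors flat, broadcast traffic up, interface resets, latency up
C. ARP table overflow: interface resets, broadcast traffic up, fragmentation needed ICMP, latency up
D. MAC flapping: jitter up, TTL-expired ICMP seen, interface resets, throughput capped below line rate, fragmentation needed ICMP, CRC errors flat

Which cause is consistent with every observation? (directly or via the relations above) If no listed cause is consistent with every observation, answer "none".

Testing each hypothesis:
(A) duplex mismatch — does not account for jitter up
(B) MTU black hole — interface resets ✓; TTL-expired ICMP seen ✗; latency up ✓; broadcast traffic up ✓; jitter up ✓; CRC errors flat ✓
(C) ARP table overflow — interface resets ✓; TTL-expired ICMP seen ✗; latency up ✓; broadcast traffic up ✓; jitter up ✗; CRC errors flat ✗
(D) MAC flapping — interface resets ✓; TTL-expired ICMP seen ✓; latency up ✓ (through interface resets → broadcast traffic up → latency up); broadcast traffic up ✓ (through interface resets → broadcast traffic up); jitter up ✓; CRC errors flat ✓
(D) is the only candidate with no mismatches.

D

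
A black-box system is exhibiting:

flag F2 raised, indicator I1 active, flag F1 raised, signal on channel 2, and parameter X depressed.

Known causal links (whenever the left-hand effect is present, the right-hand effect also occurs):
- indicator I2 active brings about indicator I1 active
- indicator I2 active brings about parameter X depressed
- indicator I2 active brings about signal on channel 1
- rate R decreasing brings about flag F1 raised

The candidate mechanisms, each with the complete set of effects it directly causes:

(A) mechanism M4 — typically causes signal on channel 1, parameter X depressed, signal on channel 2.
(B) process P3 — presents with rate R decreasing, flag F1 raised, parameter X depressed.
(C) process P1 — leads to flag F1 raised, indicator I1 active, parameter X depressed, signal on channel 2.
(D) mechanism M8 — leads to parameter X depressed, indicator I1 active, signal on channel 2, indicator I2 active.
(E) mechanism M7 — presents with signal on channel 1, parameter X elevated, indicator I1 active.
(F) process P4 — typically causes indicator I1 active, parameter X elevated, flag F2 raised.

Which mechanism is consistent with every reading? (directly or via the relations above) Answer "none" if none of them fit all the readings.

none

Per-candidate check:
(A) mechanism M4 — does not account for flag F2 raised, indicator I1 active, flag F1 raised
(B) process P3 — flag F2 raised NO; indicator I1 active NO; flag F1 raised yes; signal on channel 2 NO; parameter X depressed yes
(C) process P1 — does not account for flag F2 raised
(D) mechanism M8 — flag F2 raised NO; indicator I1 active yes; flag F1 raised NO; signal on channel 2 yes; parameter X depressed yes
(E) mechanism M7 — flag F2 raised NO; indicator I1 active yes; flag F1 raised NO; signal on channel 2 NO; parameter X depressed NO
(F) process P4 — fails on flag F1 raised, signal on channel 2, parameter X depressed (predicts parameter X elevated, not parameter X depressed)
Every candidate fails on at least one observation.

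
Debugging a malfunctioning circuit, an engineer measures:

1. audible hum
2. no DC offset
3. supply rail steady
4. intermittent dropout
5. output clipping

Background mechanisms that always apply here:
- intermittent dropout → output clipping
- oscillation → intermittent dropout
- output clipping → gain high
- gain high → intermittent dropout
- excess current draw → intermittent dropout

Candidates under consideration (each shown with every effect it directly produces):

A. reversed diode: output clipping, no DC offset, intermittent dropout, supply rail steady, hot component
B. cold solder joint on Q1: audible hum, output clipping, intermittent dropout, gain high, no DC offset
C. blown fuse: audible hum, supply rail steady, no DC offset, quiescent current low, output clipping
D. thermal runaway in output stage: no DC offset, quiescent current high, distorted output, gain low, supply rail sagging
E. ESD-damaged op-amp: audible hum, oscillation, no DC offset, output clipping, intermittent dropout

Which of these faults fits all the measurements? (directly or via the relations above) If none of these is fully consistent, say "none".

Per-candidate check:
(A) reversed diode — audible hum miss; no DC offset match; supply rail steady match; intermittent dropout match; output clipping match
(B) cold solder joint on Q1 — does not account for supply rail steady
(C) blown fuse — accounts for every observation (intermittent dropout by output clipping → gain high → intermittent dropout)
(D) thermal runaway in output stage — fails on audible hum, supply rail steady, intermittent dropout, output clipping (predicts supply rail sagging, not supply rail steady)
(E) ESD-damaged op-amp — audible hum match; no DC offset match; supply rail steady miss; intermittent dropout match; output clipping match
(C) is the only candidate with no mismatches.

C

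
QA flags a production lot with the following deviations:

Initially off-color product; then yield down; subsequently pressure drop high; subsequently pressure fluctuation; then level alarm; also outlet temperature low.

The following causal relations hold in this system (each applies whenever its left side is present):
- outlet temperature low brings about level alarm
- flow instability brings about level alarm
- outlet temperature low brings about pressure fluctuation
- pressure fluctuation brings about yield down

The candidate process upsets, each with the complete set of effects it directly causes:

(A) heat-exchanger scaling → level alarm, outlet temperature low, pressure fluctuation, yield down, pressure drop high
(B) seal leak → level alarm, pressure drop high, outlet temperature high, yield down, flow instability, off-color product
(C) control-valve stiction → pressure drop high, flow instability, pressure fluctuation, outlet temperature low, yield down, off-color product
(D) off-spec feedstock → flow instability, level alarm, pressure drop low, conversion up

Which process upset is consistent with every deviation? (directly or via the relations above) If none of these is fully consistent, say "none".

C

Per-candidate check:
(A) heat-exchanger scaling — does not account for off-color product
(B) seal leak — off-color product yes; yield down yes; pressure drop high yes; pressure fluctuation NO; level alarm yes; outlet temperature low NO
(C) control-valve stiction — accounts for every observation (level alarm through outlet temperature low → level alarm)
(D) off-spec feedstock — fails on off-color product, yield down, pressure drop high, pressure fluctuation, outlet temperature low (predicts pressure drop low, not pressure drop high)
(C) is the only candidate with no mismatches.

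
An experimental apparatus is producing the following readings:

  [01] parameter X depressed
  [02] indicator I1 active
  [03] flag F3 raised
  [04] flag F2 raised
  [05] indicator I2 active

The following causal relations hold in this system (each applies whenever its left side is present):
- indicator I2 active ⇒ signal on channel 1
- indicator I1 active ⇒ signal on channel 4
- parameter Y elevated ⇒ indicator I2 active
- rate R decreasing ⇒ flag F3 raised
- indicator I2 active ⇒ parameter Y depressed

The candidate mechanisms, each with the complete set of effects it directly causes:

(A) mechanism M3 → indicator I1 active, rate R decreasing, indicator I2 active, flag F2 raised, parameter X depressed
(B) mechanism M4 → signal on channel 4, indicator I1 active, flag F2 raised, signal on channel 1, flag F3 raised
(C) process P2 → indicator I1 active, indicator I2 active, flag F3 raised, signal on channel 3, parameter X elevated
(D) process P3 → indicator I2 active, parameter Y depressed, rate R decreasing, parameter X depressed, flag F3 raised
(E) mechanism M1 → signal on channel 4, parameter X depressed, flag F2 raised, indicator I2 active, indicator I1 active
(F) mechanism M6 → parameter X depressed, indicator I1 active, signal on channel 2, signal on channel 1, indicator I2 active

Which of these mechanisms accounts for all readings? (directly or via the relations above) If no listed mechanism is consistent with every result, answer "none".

A

For each candidate, compare predicted effects to what was observed:
(A) mechanism M3 — accounts for every observation (flag F3 raised via rate R decreasing → flag F3 raised)
(B) mechanism M4 — does not account for parameter X depressed, indicator I2 active
(C) process P2 — parameter X depressed -; indicator I1 active +; flag F3 raised +; flag F2 raised -; indicator I2 active +
(D) process P3 — parameter X depressed +; indicator I1 active -; flag F3 raised +; flag F2 raised -; indicator I2 active +
(E) mechanism M1 — parameter X depressed +; indicator I1 active +; flag F3 raised -; flag F2 raised +; indicator I2 active +
(F) mechanism M6 — does not account for flag F3 raised, flag F2 raised
(A) alone accounts for all the evidence.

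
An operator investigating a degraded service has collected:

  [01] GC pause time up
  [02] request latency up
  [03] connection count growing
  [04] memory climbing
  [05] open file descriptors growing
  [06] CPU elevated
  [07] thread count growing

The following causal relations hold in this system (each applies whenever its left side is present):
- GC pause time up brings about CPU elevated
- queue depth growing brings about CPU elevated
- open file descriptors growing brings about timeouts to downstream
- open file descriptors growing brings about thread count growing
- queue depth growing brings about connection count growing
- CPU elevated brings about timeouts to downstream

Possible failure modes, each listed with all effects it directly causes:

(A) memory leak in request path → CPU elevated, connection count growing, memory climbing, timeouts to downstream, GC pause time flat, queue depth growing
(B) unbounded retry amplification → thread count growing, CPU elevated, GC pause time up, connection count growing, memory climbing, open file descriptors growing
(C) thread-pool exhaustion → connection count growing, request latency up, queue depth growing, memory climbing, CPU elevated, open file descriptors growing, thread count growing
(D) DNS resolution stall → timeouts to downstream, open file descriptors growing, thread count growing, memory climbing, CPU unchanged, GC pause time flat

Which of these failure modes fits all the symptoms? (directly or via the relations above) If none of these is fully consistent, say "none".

none

Per-candidate check:
(A) memory leak in request path — GC pause time up -; request latency up -; connection count growing +; memory climbing +; open file descriptors growing -; CPU elevated +; thread count growing -
(B) unbounded retry amplification — GC pause time up +; request latency up -; connection count growing +; memory climbing +; open file descriptors growing +; CPU elevated +; thread count growing +
(C) thread-pool exhaustion — does not account for GC pause time up
(D) DNS resolution stall — GC pause time up -; request latency up -; connection count growing -; memory climbing +; open file descriptors growing +; CPU elevated -; thread count growing +
None of the listed candidates fits everything.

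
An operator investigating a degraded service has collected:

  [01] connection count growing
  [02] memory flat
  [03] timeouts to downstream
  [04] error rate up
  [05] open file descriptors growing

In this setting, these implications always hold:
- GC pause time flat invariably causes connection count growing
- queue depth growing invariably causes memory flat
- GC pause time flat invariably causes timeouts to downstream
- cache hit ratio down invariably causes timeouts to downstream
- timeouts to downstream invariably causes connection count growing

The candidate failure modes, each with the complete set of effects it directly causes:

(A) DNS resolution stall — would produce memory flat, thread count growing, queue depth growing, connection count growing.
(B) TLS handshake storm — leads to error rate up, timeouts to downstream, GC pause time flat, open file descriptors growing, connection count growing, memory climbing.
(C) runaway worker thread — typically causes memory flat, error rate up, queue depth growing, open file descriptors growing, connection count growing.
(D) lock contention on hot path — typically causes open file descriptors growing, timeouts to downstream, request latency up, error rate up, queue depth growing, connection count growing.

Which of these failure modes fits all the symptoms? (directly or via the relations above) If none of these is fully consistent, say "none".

D

Checking each candidate against the observations:
(A) DNS resolution stall — does not account for timeouts to downstream, error rate up, open file descriptors growing
(B) TLS handshake storm — connection count growing +; memory flat -; timeouts to downstream +; error rate up +; open file descriptors growing +
(C) runaway worker thread — connection count growing +; memory flat +; timeouts to downstream -; error rate up +; open file descriptors growing +
(D) lock contention on hot path — accounts for every observation (memory flat via queue depth growing → memory flat)
(D) alone accounts for all the evidence.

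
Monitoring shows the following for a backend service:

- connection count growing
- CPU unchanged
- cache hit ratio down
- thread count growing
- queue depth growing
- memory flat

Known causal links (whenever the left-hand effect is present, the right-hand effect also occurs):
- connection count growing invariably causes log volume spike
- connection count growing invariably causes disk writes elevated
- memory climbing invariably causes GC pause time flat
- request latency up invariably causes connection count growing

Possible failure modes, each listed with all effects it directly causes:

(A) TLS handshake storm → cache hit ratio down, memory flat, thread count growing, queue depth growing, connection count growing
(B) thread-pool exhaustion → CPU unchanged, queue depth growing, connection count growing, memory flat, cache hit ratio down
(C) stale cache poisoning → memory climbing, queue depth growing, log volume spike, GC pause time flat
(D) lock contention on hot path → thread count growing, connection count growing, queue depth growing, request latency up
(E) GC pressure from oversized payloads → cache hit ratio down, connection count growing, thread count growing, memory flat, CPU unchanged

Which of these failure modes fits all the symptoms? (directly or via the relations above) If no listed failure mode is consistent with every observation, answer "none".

Per-candidate check:
(A) TLS handshake storm — connection count growing yes; CPU unchanged NO; cache hit ratio down yes; thread count growing yes; queue depth growing yes; memory flat yes
(B) thread-pool exhaustion — does not account for thread count growing
(C) stale cache poisoning — fails on connection count growing, CPU unchanged, cache hit ratio down, thread count growing, memory flat (predicts memory climbing, not memory flat)
(D) lock contention on hot path — does not account for CPU unchanged, cache hit ratio down, memory flat
(E) GC pressure from oversized payloads — connection count growing yes; CPU unchanged yes; cache hit ratio down yes; thread count growing yes; queue depth growing NO; memory flat yes
None of the listed candidates fits everything.

none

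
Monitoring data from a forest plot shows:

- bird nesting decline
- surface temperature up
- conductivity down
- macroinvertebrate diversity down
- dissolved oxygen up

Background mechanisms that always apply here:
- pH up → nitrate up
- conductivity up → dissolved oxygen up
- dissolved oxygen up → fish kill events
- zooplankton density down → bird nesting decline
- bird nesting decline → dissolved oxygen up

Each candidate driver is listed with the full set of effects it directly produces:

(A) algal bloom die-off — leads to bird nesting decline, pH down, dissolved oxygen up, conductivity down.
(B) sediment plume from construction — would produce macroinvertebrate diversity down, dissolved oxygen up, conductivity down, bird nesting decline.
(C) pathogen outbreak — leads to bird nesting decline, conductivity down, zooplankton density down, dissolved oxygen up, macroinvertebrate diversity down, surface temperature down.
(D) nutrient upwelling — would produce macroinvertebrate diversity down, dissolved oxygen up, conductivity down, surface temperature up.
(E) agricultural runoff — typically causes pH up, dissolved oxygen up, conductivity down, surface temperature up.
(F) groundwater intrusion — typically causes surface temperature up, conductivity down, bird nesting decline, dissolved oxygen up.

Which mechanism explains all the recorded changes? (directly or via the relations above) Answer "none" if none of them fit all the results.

Testing each hypothesis:
(A) algal bloom die-off — does not account for surface temperature up, macroinvertebrate diversity down
(B) sediment plume from construction — bird nesting decline ✓; surface temperature up ✗; conductivity down ✓; macroinvertebrate diversity down ✓; dissolved oxygen up ✓
(C) pathogen outbreak — bird nesting decline ✓; surface temperature up ✗; conductivity down ✓; macroinvertebrate diversity down ✓; dissolved oxygen up ✓
(D) nutrient upwelling — bird nesting decline ✗; surface temperature up ✓; conductivity down ✓; macroinvertebrate diversity down ✓; dissolved oxygen up ✓
(E) agricultural runoff — bird nesting decline ✗; surface temperature up ✓; conductivity down ✓; macroinvertebrate diversity down ✗; dissolved oxygen up ✓
(F) groundwater intrusion — does not account for macroinvertebrate diversity down
Every candidate fails on at least one observation.

none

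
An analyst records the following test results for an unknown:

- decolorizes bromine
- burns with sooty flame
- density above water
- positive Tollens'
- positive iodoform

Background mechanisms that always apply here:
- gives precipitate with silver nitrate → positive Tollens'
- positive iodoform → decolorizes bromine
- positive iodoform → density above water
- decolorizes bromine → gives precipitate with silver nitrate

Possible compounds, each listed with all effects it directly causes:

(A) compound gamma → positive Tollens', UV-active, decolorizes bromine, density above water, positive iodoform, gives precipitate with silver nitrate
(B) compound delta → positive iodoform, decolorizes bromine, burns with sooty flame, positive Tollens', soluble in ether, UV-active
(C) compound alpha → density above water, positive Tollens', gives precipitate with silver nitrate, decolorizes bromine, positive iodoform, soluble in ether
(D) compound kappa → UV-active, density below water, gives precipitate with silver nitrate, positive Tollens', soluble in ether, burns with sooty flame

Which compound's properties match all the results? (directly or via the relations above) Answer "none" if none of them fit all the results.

B

Per-candidate check:
(A) compound gamma — decolorizes bromine yes; burns with sooty flame NO; density above water yes; positive Tollens' yes; positive iodoform yes
(B) compound delta — accounts for every observation (density above water via positive iodoform → density above water)
(C) compound alpha — decolorizes bromine yes; burns with sooty flame NO; density above water yes; positive Tollens' yes; positive iodoform yes
(D) compound kappa — decolorizes bromine NO; burns with sooty flame yes; density above water NO; positive Tollens' yes; positive iodoform NO
(B) alone accounts for all the evidence.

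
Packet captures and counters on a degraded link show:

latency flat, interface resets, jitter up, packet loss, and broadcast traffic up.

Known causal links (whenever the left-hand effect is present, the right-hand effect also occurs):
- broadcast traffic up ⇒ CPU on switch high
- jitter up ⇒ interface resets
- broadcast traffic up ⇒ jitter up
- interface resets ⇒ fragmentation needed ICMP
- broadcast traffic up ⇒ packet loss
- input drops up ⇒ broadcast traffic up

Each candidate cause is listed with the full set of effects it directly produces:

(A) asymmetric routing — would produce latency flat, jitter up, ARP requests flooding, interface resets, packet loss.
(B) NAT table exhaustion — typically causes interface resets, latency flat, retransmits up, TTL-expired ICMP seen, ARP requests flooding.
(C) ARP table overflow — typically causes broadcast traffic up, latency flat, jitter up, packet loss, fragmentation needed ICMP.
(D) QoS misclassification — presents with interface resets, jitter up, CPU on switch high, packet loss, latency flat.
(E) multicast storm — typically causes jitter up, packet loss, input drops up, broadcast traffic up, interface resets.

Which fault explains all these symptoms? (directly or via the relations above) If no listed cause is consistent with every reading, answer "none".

C

Checking each candidate against the observations:
(A) asymmetric routing — latency flat ✓; interface resets ✓; jitter up ✓; packet loss ✓; broadcast traffic up ✗
(B) NAT table exhaustion — latency flat ✓; interface resets ✓; jitter up ✗; packet loss ✗; broadcast traffic up ✗
(C) ARP table overflow — accounts for every observation (interface resets by jitter up → interface resets)
(D) QoS misclassification — latency flat ✓; interface resets ✓; jitter up ✓; packet loss ✓; broadcast traffic up ✗
(E) multicast storm — latency flat ✗; interface resets ✓; jitter up ✓; packet loss ✓; broadcast traffic up ✓
(C) alone accounts for all the evidence.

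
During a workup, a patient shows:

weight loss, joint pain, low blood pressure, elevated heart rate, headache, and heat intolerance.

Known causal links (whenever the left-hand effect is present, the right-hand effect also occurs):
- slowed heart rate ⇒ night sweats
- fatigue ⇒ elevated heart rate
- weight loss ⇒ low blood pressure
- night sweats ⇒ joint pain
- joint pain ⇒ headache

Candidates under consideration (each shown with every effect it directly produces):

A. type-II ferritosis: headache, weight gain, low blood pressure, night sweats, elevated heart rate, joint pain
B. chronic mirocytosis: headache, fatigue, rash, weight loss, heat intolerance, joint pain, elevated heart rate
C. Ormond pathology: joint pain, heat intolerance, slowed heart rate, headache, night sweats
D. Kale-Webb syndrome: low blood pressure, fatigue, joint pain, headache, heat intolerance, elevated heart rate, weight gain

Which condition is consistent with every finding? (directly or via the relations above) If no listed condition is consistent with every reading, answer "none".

B

Testing each hypothesis:
(A) type-II ferritosis — weight loss ✗; joint pain ✓; low blood pressure ✓; elevated heart rate ✓; headache ✓; heat intolerance ✗
(B) chronic mirocytosis — weight loss ✓; joint pain ✓; low blood pressure ✓ (by weight loss → low blood pressure); elevated heart rate ✓; headache ✓; heat intolerance ✓
(C) Ormond pathology — weight loss ✗; joint pain ✓; low blood pressure ✗; elevated heart rate ✗; headache ✓; heat intolerance ✓
(D) Kale-Webb syndrome — weight loss ✗; joint pain ✓; low blood pressure ✓; elevated heart rate ✓; headache ✓; heat intolerance ✓
Only (B) is consistent with every observation.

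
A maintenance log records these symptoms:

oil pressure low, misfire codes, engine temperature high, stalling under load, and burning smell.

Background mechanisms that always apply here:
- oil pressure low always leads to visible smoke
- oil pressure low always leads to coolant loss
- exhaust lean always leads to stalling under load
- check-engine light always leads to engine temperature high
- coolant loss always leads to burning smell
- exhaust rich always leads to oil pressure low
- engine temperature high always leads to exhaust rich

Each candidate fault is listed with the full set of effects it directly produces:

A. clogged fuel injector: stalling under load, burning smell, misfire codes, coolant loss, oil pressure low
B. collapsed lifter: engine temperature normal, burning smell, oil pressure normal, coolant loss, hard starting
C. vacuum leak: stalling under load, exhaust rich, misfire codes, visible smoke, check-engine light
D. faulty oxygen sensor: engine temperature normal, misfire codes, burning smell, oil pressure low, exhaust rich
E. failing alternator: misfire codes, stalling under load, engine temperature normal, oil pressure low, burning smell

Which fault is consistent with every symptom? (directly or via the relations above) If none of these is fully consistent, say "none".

C

Checking each candidate against the observations:
(A) clogged fuel injector — oil pressure low yes; misfire codes yes; engine temperature high NO; stalling under load yes; burning smell yes
(B) collapsed lifter — oil pressure low NO; misfire codes NO; engine temperature high NO; stalling under load NO; burning smell yes
(C) vacuum leak — oil pressure low yes (by exhaust rich → oil pressure low); misfire codes yes; engine temperature high yes (by check-engine light → engine temperature high); stalling under load yes; burning smell yes (by exhaust rich → oil pressure low → coolant loss → burning smell)
(D) faulty oxygen sensor — oil pressure low yes; misfire codes yes; engine temperature high NO; stalling under load NO; burning smell yes
(E) failing alternator — fails on engine temperature high (predicts engine temperature normal, not engine temperature high)
(C) alone accounts for all the evidence.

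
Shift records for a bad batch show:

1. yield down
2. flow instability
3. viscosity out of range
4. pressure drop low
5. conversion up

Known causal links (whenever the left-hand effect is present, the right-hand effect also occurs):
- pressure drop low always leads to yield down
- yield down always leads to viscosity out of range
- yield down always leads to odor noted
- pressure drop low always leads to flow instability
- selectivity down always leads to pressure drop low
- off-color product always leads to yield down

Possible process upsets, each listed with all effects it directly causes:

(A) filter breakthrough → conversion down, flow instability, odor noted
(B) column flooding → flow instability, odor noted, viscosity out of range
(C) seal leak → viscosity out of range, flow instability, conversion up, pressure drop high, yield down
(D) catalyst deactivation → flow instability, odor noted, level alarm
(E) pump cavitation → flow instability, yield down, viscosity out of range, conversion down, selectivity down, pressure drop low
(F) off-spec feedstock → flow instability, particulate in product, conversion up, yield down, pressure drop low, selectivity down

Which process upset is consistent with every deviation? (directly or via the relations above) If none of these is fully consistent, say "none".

F

Checking each candidate against the observations:
(A) filter breakthrough — yield down -; flow instability +; viscosity out of range -; pressure drop low -; conversion up -
(B) column flooding — does not account for yield down, pressure drop low, conversion up
(C) seal leak — fails on pressure drop low (predicts pressure drop high, not pressure drop low)
(D) catalyst deactivation — does not account for yield down, viscosity out of range, pressure drop low, conversion up
(E) pump cavitation — yield down +; flow instability +; viscosity out of range +; pressure drop low +; conversion up -
(F) off-spec feedstock — yield down +; flow instability +; viscosity out of range + (through yield down → viscosity out of range); pressure drop low +; conversion up +
(F) alone accounts for all the evidence.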